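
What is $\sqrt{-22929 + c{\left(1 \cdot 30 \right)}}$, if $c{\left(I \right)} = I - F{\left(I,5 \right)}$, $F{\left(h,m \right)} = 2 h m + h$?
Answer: $3 i \sqrt{2581} \approx 152.41 i$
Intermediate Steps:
$F{\left(h,m \right)} = h + 2 h m$ ($F{\left(h,m \right)} = 2 h m + h = h + 2 h m$)
$c{\left(I \right)} = - 10 I$ ($c{\left(I \right)} = I - I \left(1 + 2 \cdot 5\right) = I - I \left(1 + 10\right) = I - I 11 = I - 11 I = - 10 I$)
$\sqrt{-22929 + c{\left(1 \cdot 30 \right)}} = \sqrt{-22929 - 10 \cdot 1 \cdot 30} = \sqrt{-22929 - 300} = \sqrt{-23229} = 3 i \sqrt{2581}$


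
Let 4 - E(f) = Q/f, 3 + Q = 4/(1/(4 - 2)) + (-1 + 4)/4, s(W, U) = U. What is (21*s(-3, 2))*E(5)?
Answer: 1197/10 ≈ 119.70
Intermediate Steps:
Q = 23/4 (Q = -3 + (4/(1/(4 - 2)) + (-1 + 4)/4) = -3 + (4/(1/2) + 3*(1/4)) = -3 + (4/(1/2) + 3/4) = -3 + (4*2 + 3/4) = -3 + (8 + 3/4) = -3 + 35/4 = 23/4 ≈ 5.7500)
E(f) = 4 - 23/(4*f)
(21*s(-3, 2))*E(5) = (21*2)*(4 - 23/4/5) = 42*(4 - 23/4*1/5) = 42*(4 - 23/20) = 42*(57/20) = 1197/10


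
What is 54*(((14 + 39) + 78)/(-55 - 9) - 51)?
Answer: -91665/32 ≈ -2864.5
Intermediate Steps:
54*(((14 + 39) + 78)/(-55 - 9) - 51) = 54*((53 + 78)/(-64) - 51) = 54*(131*(-1/64) - 51) = 54*(-131/64 - 51) = 54*(-3395/64) = -91665/32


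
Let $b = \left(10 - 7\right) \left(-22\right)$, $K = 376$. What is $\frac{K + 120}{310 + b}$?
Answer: $\frac{124}{61} \approx 2.0328$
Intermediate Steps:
$b = -66$ ($b = \left(10 - 7\right) \left(-22\right) = 3 \left(-22\right) = -66$)
$\frac{K + 120}{310 + b} = \frac{376 + 120}{310 - 66} = \frac{496}{244} = 496 \cdot \frac{1}{244} = \frac{124}{61}$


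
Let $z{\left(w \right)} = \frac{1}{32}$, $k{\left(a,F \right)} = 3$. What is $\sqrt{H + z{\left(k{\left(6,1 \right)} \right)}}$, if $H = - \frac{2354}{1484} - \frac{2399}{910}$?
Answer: $\frac{i \sqrt{155991108910}}{192920} \approx 2.0473 i$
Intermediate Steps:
$z{\left(w \right)} = \frac{1}{32}$
$H = - \frac{101826}{24115}$ ($H = \left(-2354\right) \frac{1}{1484} - \frac{2399}{910} = - \frac{1177}{742} - \frac{2399}{910} = - \frac{101826}{24115} \approx -4.2225$)
$\sqrt{H + z{\left(k{\left(6,1 \right)} \right)}} = \sqrt{- \frac{101826}{24115} + \frac{1}{32}} = \sqrt{- \frac{3234317}{771680}} = \frac{i \sqrt{155991108910}}{192920}$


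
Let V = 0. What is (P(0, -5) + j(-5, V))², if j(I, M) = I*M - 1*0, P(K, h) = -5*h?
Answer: 625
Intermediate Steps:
j(I, M) = I*M (j(I, M) = I*M + 0 = I*M)
(P(0, -5) + j(-5, V))² = (-5*(-5) - 5*0)² = (25 + 0)² = 25² = 625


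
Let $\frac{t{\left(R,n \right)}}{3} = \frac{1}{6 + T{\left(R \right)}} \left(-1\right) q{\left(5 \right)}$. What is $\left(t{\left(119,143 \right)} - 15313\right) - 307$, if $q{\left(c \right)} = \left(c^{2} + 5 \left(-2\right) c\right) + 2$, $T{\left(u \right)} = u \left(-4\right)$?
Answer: $- \frac{7341469}{470} \approx -15620.0$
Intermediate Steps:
$T{\left(u \right)} = - 4 u$
$q{\left(c \right)} = 2 + c^{2} - 10 c$ ($q{\left(c \right)} = \left(c^{2} - 10 c\right) + 2 = 2 + c^{2} - 10 c$)
$t{\left(R,n \right)} = \frac{69}{6 - 4 R}$ ($t{\left(R,n \right)} = 3 \frac{1}{6 - 4 R} \left(-1\right) \left(2 + 5^{2} - 50\right) = 3 - \frac{1}{6 - 4 R} \left(2 + 25 - 50\right) = 3 - \frac{1}{6 - 4 R} \left(-23\right) = 3 \frac{23}{6 - 4 R} = \frac{69}{6 - 4 R}$)
$\left(t{\left(119,143 \right)} - 15313\right) - 307 = \left(- \frac{69}{-6 + 4 \cdot 119} - 15313\right) - 307 = \left(- \frac{69}{-6 + 476} - 15313\right) - 307 = \left(- \frac{69}{470} - 15313\right) - 307 = - \frac{7197179}{470} - 307 = - \frac{7341469}{470}$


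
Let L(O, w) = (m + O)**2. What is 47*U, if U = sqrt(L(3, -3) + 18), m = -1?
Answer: 47*sqrt(22) ≈ 220.45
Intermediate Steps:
L(O, w) = (-1 + O)**2
U = sqrt(22) (U = sqrt((-1 + 3)**2 + 18) = sqrt(2**2 + 18) = sqrt(4 + 18) = sqrt(22) ≈ 4.6904)
47*U = 47*sqrt(22)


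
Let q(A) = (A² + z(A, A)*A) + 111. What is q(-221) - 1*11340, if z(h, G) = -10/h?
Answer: 37602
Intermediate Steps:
q(A) = 101 + A² (q(A) = (A² + (-10/A)*A) + 111 = (A² - 10) + 111 = (-10 + A²) + 111 = 101 + A²)
q(-221) - 1*11340 = (101 + (-221)²) - 1*11340 = (101 + 48841) - 11340 = 48942 - 11340 = 37602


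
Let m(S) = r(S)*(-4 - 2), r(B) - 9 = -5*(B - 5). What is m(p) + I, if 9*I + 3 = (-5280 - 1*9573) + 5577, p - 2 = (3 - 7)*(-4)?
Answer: -695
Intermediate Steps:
r(B) = 34 - 5*B (r(B) = 9 - 5*(B - 5) = 9 - 5*(-5 + B) = 9 + (25 - 5*B) = 34 - 5*B)
p = 18 (p = 2 + (3 - 7)*(-4) = 2 - 4*(-4) = 2 + 16 = 18)
m(S) = -204 + 30*S (m(S) = (34 - 5*S)*(-4 - 2) = (34 - 5*S)*(-6) = -204 + 30*S)
I = -1031 (I = -⅓ + ((-5280 - 1*9573) + 5577)/9 = -⅓ + ((-5280 - 9573) + 5577)/9 = -⅓ + (-14853 + 5577)/9 = -⅓ + (⅑)*(-9276) = -⅓ - 3092/3 = -1031)
m(p) + I = (-204 + 30*18) - 1031 = (-204 + 540) - 1031 = 336 - 1031 = -695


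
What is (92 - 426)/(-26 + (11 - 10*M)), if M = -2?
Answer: -334/5 ≈ -66.800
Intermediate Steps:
(92 - 426)/(-26 + (11 - 10*M)) = (92 - 426)/(-26 + (11 - 10*(-2))) = -334/(-26 + (11 + 20)) = -334/(-26 + 31) = -334/5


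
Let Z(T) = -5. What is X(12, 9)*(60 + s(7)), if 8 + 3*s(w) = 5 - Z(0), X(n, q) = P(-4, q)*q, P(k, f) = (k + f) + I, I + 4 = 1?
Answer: 1092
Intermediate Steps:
I = -3 (I = -4 + 1 = -3)
P(k, f) = -3 + f + k (P(k, f) = (k + f) - 3 = (f + k) - 3 = -3 + f + k)
X(n, q) = q*(-7 + q) (X(n, q) = (-3 + q - 4)*q = (-7 + q)*q = q*(-7 + q))
s(w) = ⅔ (s(w) = -8/3 + (5 - 1*(-5))/3 = -8/3 + (5 + 5)/3 = -8/3 + (⅓)*10 = -8/3 + 10/3 = ⅔)
X(12, 9)*(60 + s(7)) = (9*(-7 + 9))*(60 + ⅔) = (9*2)*(182/3) = 18*(182/3) = 1092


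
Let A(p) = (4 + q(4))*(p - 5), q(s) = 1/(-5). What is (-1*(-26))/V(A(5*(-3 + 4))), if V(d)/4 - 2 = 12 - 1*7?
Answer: 13/14 ≈ 0.92857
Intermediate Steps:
q(s) = -⅕
A(p) = -19 + 19*p/5 (A(p) = (4 - ⅕)*(p - 5) = 19*(-5 + p)/5 = -19 + 19*p/5)
V(d) = 28 (V(d) = 8 + 4*(12 - 1*7) = 8 + 4*(12 - 7) = 8 + 4*5 = 8 + 20 = 28)
(-1*(-26))/V(A(5*(-3 + 4))) = -1*(-26)/28 = 26*(1/28) = 13/14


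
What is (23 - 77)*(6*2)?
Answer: -648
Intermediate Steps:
(23 - 77)*(6*2) = -54*12 = -648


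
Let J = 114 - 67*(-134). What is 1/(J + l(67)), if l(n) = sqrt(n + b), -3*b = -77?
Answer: 13638/123996557 - sqrt(834)/247993114 ≈ 0.00010987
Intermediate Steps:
b = 77/3 (b = -1/3*(-77) = 77/3 ≈ 25.667)
l(n) = sqrt(77/3 + n) (l(n) = sqrt(n + 77/3) = sqrt(77/3 + n))
J = 9092 (J = 114 + 8978 = 9092)
1/(J + l(67)) = 1/(9092 + sqrt(231 + 9*67)/3) = 1/(9092 + sqrt(231 + 603)/3) = 1/(9092 + sqrt(834)/3)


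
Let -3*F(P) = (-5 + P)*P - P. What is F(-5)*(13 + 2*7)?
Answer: -495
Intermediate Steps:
F(P) = P/3 - P*(-5 + P)/3 (F(P) = -((-5 + P)*P - P)/3 = -(P*(-5 + P) - P)/3 = -(-P + P*(-5 + P))/3 = P/3 - P*(-5 + P)/3)
F(-5)*(13 + 2*7) = ((⅓)*(-5)*(6 - 1*(-5)))*(13 + 2*7) = ((⅓)*(-5)*(6 + 5))*(13 + 14) = ((⅓)*(-5)*11)*27 = -55/3*27 = -495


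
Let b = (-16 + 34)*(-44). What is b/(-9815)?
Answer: 792/9815 ≈ 0.080693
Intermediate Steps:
b = -792 (b = 18*(-44) = -792)
b/(-9815) = -792/(-9815) = -792*(-1/9815) = 792/9815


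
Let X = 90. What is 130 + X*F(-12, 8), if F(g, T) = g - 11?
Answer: -1940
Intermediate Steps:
F(g, T) = -11 + g
130 + X*F(-12, 8) = 130 + 90*(-11 - 12) = 130 + 90*(-23) = 130 - 2070 = -1940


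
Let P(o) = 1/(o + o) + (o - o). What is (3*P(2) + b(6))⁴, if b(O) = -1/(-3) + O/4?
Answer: 923521/20736 ≈ 44.537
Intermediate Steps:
P(o) = 1/(2*o) (P(o) = 1/(2*o) + 0 = 1/(2*o))
b(O) = ⅓ + O/4 (b(O) = -1*(-⅓) + O*(¼) = ⅓ + O/4)
(3*P(2) + b(6))⁴ = (3*((½)/2) + (⅓ + (¼)*6))⁴ = (3*((½)*(½)) + (⅓ + 3/2))⁴ = (3*(¼) + 11/6)⁴ = (¾ + 11/6)⁴ = (31/12)⁴ = 923521/20736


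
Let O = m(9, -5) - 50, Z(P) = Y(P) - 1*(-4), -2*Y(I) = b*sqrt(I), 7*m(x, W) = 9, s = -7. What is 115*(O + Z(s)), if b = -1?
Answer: -35995/7 + 115*I*sqrt(7)/2 ≈ -5142.1 + 152.13*I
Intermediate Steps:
m(x, W) = 9/7 (m(x, W) = (1/7)*9 = 9/7)
Y(I) = sqrt(I)/2 (Y(I) = -(-1)*sqrt(I)/2 = sqrt(I)/2)
Z(P) = 4 + sqrt(P)/2 (Z(P) = sqrt(P)/2 - 1*(-4) = sqrt(P)/2 + 4 = 4 + sqrt(P)/2)
O = -341/7 (O = 9/7 - 50 = -341/7 ≈ -48.714)
115*(O + Z(s)) = 115*(-341/7 + (4 + sqrt(-7)/2)) = 115*(-341/7 + (4 + (I*sqrt(7))/2)) = 115*(-341/7 + (4 + I*sqrt(7)/2)) = 115*(-313/7 + I*sqrt(7)/2) = -35995/7 + 115*I*sqrt(7)/2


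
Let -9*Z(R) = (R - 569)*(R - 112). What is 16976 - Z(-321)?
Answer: 538154/9 ≈ 59795.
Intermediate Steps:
Z(R) = -(-569 + R)*(-112 + R)/9 (Z(R) = -(R - 569)*(R - 112)/9 = -(-569 + R)*(-112 + R)/9)
16976 - Z(-321) = 16976 - (-63728/9 - 1/9*(-321)**2 + (227/3)*(-321)) = 16976 - (-63728/9 - 1/9*103041 - 24289) = 16976 - (-63728/9 - 11449 - 24289) = 16976 - 1*(-385370/9) = 16976 + 385370/9 = 538154/9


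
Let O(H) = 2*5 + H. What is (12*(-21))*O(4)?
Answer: -3528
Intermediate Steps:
O(H) = 10 + H
(12*(-21))*O(4) = (12*(-21))*(10 + 4) = -252*14 = -3528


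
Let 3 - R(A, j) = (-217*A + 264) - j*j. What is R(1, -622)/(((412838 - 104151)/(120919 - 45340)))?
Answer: 29236980360/308687 ≈ 94714.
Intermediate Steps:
R(A, j) = -261 + j² + 217*A (R(A, j) = 3 - ((-217*A + 264) - j*j) = 3 - ((264 - 217*A) - j²) = 3 - (264 - j² - 217*A) = 3 + (-264 + j² + 217*A) = -261 + j² + 217*A)
R(1, -622)/(((412838 - 104151)/(120919 - 45340))) = (-261 + (-622)² + 217*1)/(((412838 - 104151)/(120919 - 45340))) = (-261 + 386884 + 217)/((308687/75579)) = 386840/((308687*(1/75579))) = 386840/(308687/75579) = 386840*(75579/308687) = 29236980360/308687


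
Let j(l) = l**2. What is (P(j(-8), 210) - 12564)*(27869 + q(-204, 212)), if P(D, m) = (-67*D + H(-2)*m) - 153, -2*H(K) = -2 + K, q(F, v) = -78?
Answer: -460913735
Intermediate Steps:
H(K) = 1 - K/2 (H(K) = -(-2 + K)/2 = 1 - K/2)
P(D, m) = -153 - 67*D + 2*m (P(D, m) = (-67*D + (1 - 1/2*(-2))*m) - 153 = (-67*D + (1 + 1)*m) - 153 = (-67*D + 2*m) - 153 = -153 - 67*D + 2*m)
(P(j(-8), 210) - 12564)*(27869 + q(-204, 212)) = ((-153 - 67*(-8)**2 + 2*210) - 12564)*(27869 - 78) = ((-153 - 67*64 + 420) - 12564)*27791 = ((-153 - 4288 + 420) - 12564)*27791 = (-4021 - 12564)*27791 = -16585*27791 = -460913735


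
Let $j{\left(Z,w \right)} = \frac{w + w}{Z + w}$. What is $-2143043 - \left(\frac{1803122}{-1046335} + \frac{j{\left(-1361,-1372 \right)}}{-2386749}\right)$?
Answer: $- \frac{14626744315038488214571}{6825227527762695} \approx -2.143 \cdot 10^{6}$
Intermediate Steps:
$j{\left(Z,w \right)} = \frac{2 w}{Z + w}$
$-2143043 - \left(\frac{1803122}{-1046335} + \frac{j{\left(-1361,-1372 \right)}}{-2386749}\right) = -2143043 - \left(\frac{1803122}{-1046335} + \frac{2 \left(-1372\right) \frac{1}{-1361 - 1372}}{-2386749}\right) = -2143043 - \left(1803122 \left(- \frac{1}{1046335}\right) + 2 \left(-1372\right) \frac{1}{-2733} \left(- \frac{1}{2386749}\right)\right) = -2143043 - \left(- \frac{1803122}{1046335} + 2 \left(-1372\right) \left(- \frac{1}{2733}\right) \left(- \frac{1}{2386749}\right)\right) = -2143043 - \left(- \frac{1803122}{1046335} + \frac{2744}{2733} \left(- \frac{1}{2386749}\right)\right) = -2143043 - \left(- \frac{1803122}{1046335} - \frac{2744}{6522985017}\right) = -2143043 - - \frac{11761740660966314}{6825227527762695} = -2143043 + \frac{11761740660966314}{6825227527762695} = - \frac{14626744315038488214571}{6825227527762695}$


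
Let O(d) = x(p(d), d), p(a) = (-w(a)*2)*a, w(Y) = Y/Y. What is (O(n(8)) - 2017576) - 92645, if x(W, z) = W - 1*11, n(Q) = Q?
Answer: -2110248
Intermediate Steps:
w(Y) = 1
p(a) = -2*a (p(a) = (-1*1*2)*a = (-1*2)*a = -2*a)
x(W, z) = -11 + W (x(W, z) = W - 11 = -11 + W)
O(d) = -11 - 2*d
(O(n(8)) - 2017576) - 92645 = ((-11 - 2*8) - 2017576) - 92645 = ((-11 - 16) - 2017576) - 92645 = (-27 - 2017576) - 92645 = -2017603 - 92645 = -2110248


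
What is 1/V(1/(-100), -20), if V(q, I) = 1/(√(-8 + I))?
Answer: 2*I*√7 ≈ 5.2915*I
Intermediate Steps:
V(q, I) = (-8 + I)^(-½)
1/V(1/(-100), -20) = 1/((-8 - 20)^(-½)) = 1/((-28)^(-½)) = 1/(-I*√7/14) = 2*I*√7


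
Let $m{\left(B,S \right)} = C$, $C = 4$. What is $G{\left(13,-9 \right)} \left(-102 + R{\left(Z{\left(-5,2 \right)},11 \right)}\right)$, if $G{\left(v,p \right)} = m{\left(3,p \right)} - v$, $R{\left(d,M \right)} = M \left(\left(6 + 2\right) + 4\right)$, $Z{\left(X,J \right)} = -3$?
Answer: $-270$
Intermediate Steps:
$m{\left(B,S \right)} = 4$
$R{\left(d,M \right)} = 12 M$ ($R{\left(d,M \right)} = M \left(8 + 4\right) = M 12 = 12 M$)
$G{\left(v,p \right)} = 4 - v$
$G{\left(13,-9 \right)} \left(-102 + R{\left(Z{\left(-5,2 \right)},11 \right)}\right) = \left(4 - 13\right) \left(-102 + 12 \cdot 11\right) = \left(4 - 13\right) \left(-102 + 132\right) = \left(-9\right) 30 = -270$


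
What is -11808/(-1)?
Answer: 11808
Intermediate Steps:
-11808/(-1) = -11808*(-1) = 11808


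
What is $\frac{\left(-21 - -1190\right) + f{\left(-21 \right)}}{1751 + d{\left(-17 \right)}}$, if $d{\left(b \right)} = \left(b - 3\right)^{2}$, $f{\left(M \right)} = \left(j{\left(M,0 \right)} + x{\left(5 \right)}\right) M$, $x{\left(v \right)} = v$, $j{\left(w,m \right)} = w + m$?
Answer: $\frac{1505}{2151} \approx 0.69967$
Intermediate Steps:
$j{\left(w,m \right)} = m + w$
$f{\left(M \right)} = M \left(5 + M\right)$ ($f{\left(M \right)} = \left(\left(0 + M\right) + 5\right) M = \left(M + 5\right) M = \left(5 + M\right) M = M \left(5 + M\right)$)
$d{\left(b \right)} = \left(-3 + b\right)^{2}$
$\frac{\left(-21 - -1190\right) + f{\left(-21 \right)}}{1751 + d{\left(-17 \right)}} = \frac{\left(-21 - -1190\right) - 21 \left(5 - 21\right)}{1751 + \left(-3 - 17\right)^{2}} = \frac{\left(-21 + 1190\right) - -336}{1751 + \left(-20\right)^{2}} = \frac{1169 + 336}{1751 + 400} = \frac{1505}{2151}$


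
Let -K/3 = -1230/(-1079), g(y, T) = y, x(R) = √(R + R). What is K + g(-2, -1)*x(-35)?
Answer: -3690/1079 - 2*I*√70 ≈ -3.4198 - 16.733*I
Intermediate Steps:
x(R) = √2*√R (x(R) = √(2*R) = √2*√R)
K = -3690/1079 (K = -(-3690)/(-1079) = -(-3690)*(-1)/1079 = -3*1230/1079 = -3690/1079 ≈ -3.4198)
K + g(-2, -1)*x(-35) = -3690/1079 - 2*√2*√(-35) = -3690/1079 - 2*√2*I*√35 = -3690/1079 - 2*I*√70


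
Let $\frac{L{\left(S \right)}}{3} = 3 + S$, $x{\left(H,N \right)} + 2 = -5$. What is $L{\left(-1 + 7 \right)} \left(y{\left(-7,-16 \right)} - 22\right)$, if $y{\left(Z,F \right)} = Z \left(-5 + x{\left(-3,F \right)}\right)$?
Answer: $1674$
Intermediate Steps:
$x{\left(H,N \right)} = -7$ ($x{\left(H,N \right)} = -2 - 5 = -7$)
$L{\left(S \right)} = 9 + 3 S$ ($L{\left(S \right)} = 3 \left(3 + S\right) = 9 + 3 S$)
$y{\left(Z,F \right)} = - 12 Z$ ($y{\left(Z,F \right)} = Z \left(-5 - 7\right) = Z \left(-12\right) = - 12 Z$)
$L{\left(-1 + 7 \right)} \left(y{\left(-7,-16 \right)} - 22\right) = \left(9 + 3 \left(-1 + 7\right)\right) \left(\left(-12\right) \left(-7\right) - 22\right) = \left(9 + 3 \cdot 6\right) \left(84 - 22\right) = \left(9 + 18\right) 62 = 27 \cdot 62 = 1674$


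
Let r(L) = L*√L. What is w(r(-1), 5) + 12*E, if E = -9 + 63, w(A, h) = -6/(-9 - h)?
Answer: 4539/7 ≈ 648.43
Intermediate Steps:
r(L) = L^(3/2)
E = 54
w(r(-1), 5) + 12*E = 6/(9 + 5) + 12*54 = 6/14 + 648 = 6*(1/14) + 648 = 3/7 + 648 = 4539/7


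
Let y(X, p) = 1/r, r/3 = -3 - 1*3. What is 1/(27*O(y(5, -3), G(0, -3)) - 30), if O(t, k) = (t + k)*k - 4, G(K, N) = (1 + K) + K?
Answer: -2/225 ≈ -0.0088889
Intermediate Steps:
r = -18 (r = 3*(-3 - 1*3) = 3*(-3 - 3) = 3*(-6) = -18)
y(X, p) = -1/18 (y(X, p) = 1/(-18) = -1/18)
G(K, N) = 1 + 2*K
O(t, k) = -4 + k*(k + t) (O(t, k) = (k + t)*k - 4 = k*(k + t) - 4 = -4 + k*(k + t))
1/(27*O(y(5, -3), G(0, -3)) - 30) = 1/(27*(-4 + (1 + 2*0)² + (1 + 2*0)*(-1/18)) - 30) = 1/(27*(-4 + (1 + 0)² + (1 + 0)*(-1/18)) - 30) = 1/(27*(-4 + 1² + 1*(-1/18)) - 30) = 1/(27*(-4 + 1 - 1/18) - 30) = 1/(27*(-55/18) - 30) = 1/(-165/2 - 30) = 1/(-225/2) = -2/225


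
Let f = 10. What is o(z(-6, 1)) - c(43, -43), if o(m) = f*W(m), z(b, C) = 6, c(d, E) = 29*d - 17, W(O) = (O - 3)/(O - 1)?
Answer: -1224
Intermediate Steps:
W(O) = (-3 + O)/(-1 + O)
c(d, E) = -17 + 29*d
o(m) = 10*(-3 + m)/(-1 + m) (o(m) = 10*((-3 + m)/(-1 + m)) = 10*(-3 + m)/(-1 + m))
o(z(-6, 1)) - c(43, -43) = 10*(-3 + 6)/(-1 + 6) - (-17 + 29*43) = 10*3/5 - (-17 + 1247) = 10*(⅕)*3 - 1*1230 = 6 - 1230 = -1224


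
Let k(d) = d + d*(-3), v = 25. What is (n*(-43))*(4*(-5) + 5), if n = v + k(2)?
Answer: 13545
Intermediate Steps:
k(d) = -2*d (k(d) = d - 3*d = -2*d)
n = 21 (n = 25 - 2*2 = 25 - 4 = 21)
(n*(-43))*(4*(-5) + 5) = (21*(-43))*(4*(-5) + 5) = -903*(-20 + 5) = -903*(-15) = 13545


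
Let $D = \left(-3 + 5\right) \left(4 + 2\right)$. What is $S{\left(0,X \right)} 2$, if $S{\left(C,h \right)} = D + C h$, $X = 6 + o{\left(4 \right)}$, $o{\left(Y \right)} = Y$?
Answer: $24$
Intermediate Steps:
$D = 12$ ($D = 2 \cdot 6 = 12$)
$X = 10$ ($X = 6 + 4 = 10$)
$S{\left(C,h \right)} = 12 + C h$
$S{\left(0,X \right)} 2 = \left(12 + 0 \cdot 10\right) 2 = \left(12 + 0\right) 2 = 12 \cdot 2 = 24$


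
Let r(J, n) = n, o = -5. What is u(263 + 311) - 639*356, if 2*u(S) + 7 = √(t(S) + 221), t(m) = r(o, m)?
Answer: -454975/2 + √795/2 ≈ -2.2747e+5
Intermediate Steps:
t(m) = m
u(S) = -7/2 + √(221 + S)/2 (u(S) = -7/2 + √(S + 221)/2 = -7/2 + √(221 + S)/2)
u(263 + 311) - 639*356 = (-7/2 + √(221 + (263 + 311))/2) - 639*356 = (-7/2 + √(221 + 574)/2) - 1*227484 = (-7/2 + √795/2) - 227484 = -454975/2 + √795/2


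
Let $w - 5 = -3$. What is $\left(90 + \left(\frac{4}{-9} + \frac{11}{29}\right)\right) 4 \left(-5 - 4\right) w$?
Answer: $- \frac{187784}{29} \approx -6475.3$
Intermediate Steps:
$w = 2$ ($w = 5 - 3 = 2$)
$\left(90 + \left(\frac{4}{-9} + \frac{11}{29}\right)\right) 4 \left(-5 - 4\right) w = \left(90 + \left(\frac{4}{-9} + \frac{11}{29}\right)\right) 4 \left(-5 - 4\right) 2 = \left(90 + \left(4 \left(- \frac{1}{9}\right) + 11 \cdot \frac{1}{29}\right)\right) 4 \left(-9\right) 2 = \left(90 + \left(- \frac{4}{9} + \frac{11}{29}\right)\right) \left(-36\right) 2 = \left(90 - \frac{17}{261}\right) \left(-36\right) 2 = \frac{23473}{261} \left(-36\right) 2 = \left(- \frac{93892}{29}\right) 2 = - \frac{187784}{29}$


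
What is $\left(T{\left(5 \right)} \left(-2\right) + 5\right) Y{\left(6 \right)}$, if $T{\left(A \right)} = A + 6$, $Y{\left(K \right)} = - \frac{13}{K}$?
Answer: $\frac{221}{6} \approx 36.833$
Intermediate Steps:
$T{\left(A \right)} = 6 + A$
$\left(T{\left(5 \right)} \left(-2\right) + 5\right) Y{\left(6 \right)} = \left(\left(6 + 5\right) \left(-2\right) + 5\right) \left(- \frac{13}{6}\right) = \left(11 \left(-2\right) + 5\right) \left(\left(-13\right) \frac{1}{6}\right) = \left(-22 + 5\right) \left(- \frac{13}{6}\right) = \left(-17\right) \left(- \frac{13}{6}\right) = \frac{221}{6}$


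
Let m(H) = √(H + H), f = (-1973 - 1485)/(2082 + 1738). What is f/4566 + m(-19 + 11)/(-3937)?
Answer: -1729/8721060 - 4*I/3937 ≈ -0.00019826 - 0.001016*I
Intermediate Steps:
f = -1729/1910 (f = -3458/3820 = -3458*1/3820 = -1729/1910 ≈ -0.90524)
m(H) = √2*√H (m(H) = √(2*H) = √2*√H)
f/4566 + m(-19 + 11)/(-3937) = -1729/1910/4566 + (√2*√(-19 + 11))/(-3937) = -1729/1910*1/4566 + (√2*√(-8))*(-1/3937) = -1729/8721060 + (√2*(2*I*√2))*(-1/3937) = -1729/8721060 + (4*I)*(-1/3937) = -1729/8721060 - 4*I/3937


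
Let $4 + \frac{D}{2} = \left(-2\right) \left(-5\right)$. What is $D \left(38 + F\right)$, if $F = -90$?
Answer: $-624$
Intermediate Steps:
$D = 12$ ($D = -8 + 2 \left(\left(-2\right) \left(-5\right)\right) = -8 + 2 \cdot 10 = -8 + 20 = 12$)
$D \left(38 + F\right) = 12 \left(38 - 90\right) = 12 \left(-52\right) = -624$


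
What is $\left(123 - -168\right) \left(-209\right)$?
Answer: $-60819$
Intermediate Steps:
$\left(123 - -168\right) \left(-209\right) = \left(123 + \left(-33 + 201\right)\right) \left(-209\right) = \left(123 + 168\right) \left(-209\right) = 291 \left(-209\right) = -60819$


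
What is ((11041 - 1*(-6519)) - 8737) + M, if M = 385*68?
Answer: 35003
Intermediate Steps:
M = 26180
((11041 - 1*(-6519)) - 8737) + M = ((11041 - 1*(-6519)) - 8737) + 26180 = ((11041 + 6519) - 8737) + 26180 = (17560 - 8737) + 26180 = 8823 + 26180 = 35003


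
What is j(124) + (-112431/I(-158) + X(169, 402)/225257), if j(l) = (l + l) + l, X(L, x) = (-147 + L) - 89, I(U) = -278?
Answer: 48621029053/62621446 ≈ 776.43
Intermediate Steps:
X(L, x) = -236 + L
j(l) = 3*l (j(l) = 2*l + l = 3*l)
j(124) + (-112431/I(-158) + X(169, 402)/225257) = 3*124 + (-112431/(-278) + (-236 + 169)/225257) = 372 + (-112431*(-1/278) - 67*1/225257) = 372 + (112431/278 - 67/225257) = 372 + 25325851141/62621446 = 48621029053/62621446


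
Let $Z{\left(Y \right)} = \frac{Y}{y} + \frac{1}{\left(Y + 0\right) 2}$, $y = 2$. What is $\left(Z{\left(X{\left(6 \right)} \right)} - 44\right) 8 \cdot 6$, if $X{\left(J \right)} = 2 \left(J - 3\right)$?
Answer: $-1964$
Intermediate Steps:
$X{\left(J \right)} = -6 + 2 J$ ($X{\left(J \right)} = 2 \left(-3 + J\right) = -6 + 2 J$)
$Z{\left(Y \right)} = \frac{Y}{2} + \frac{1}{2 Y}$ ($Z{\left(Y \right)} = \frac{Y}{2} + \frac{1}{\left(Y + 0\right) 2} = Y \frac{1}{2} + \frac{1}{Y} \frac{1}{2} = \frac{Y}{2} + \frac{1}{2 Y}$)
$\left(Z{\left(X{\left(6 \right)} \right)} - 44\right) 8 \cdot 6 = \left(\frac{1 + \left(-6 + 2 \cdot 6\right)^{2}}{2 \left(-6 + 2 \cdot 6\right)} - 44\right) 8 \cdot 6 = \left(\frac{1 + \left(-6 + 12\right)^{2}}{2 \left(-6 + 12\right)} - 44\right) 48 = \left(\frac{1 + 6^{2}}{2 \cdot 6} - 44\right) 48 = \left(\frac{1}{2} \cdot \frac{1}{6} \left(1 + 36\right) - 44\right) 48 = \left(\frac{1}{2} \cdot \frac{1}{6} \cdot 37 - 44\right) 48 = \left(\frac{37}{12} - 44\right) 48 = \left(- \frac{491}{12}\right) 48 = -1964$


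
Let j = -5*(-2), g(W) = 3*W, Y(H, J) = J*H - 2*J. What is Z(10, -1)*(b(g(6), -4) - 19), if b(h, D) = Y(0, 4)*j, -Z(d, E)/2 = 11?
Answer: 2178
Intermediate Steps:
Y(H, J) = -2*J + H*J (Y(H, J) = H*J - 2*J = -2*J + H*J)
j = 10
Z(d, E) = -22 (Z(d, E) = -2*11 = -22)
b(h, D) = -80 (b(h, D) = (4*(-2 + 0))*10 = (4*(-2))*10 = -8*10 = -80)
Z(10, -1)*(b(g(6), -4) - 19) = -22*(-80 - 19) = -22*(-99) = 2178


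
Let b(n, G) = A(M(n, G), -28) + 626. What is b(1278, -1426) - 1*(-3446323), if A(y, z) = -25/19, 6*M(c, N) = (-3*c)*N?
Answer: 65492006/19 ≈ 3.4469e+6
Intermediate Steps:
M(c, N) = -N*c/2 (M(c, N) = ((-3*c)*N)/6 = (-3*N*c)/6 = -N*c/2)
A(y, z) = -25/19 (A(y, z) = -25*1/19 = -25/19)
b(n, G) = 11869/19 (b(n, G) = -25/19 + 626 = 11869/19)
b(1278, -1426) - 1*(-3446323) = 11869/19 - 1*(-3446323) = 11869/19 + 3446323 = 65492006/19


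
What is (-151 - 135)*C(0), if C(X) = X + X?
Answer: 0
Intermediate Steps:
C(X) = 2*X
(-151 - 135)*C(0) = (-151 - 135)*(2*0) = -286*0 = 0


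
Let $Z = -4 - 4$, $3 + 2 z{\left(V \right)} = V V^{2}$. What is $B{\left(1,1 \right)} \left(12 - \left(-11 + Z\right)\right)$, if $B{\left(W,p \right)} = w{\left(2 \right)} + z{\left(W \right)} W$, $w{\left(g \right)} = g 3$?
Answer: $155$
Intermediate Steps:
$w{\left(g \right)} = 3 g$
$z{\left(V \right)} = - \frac{3}{2} + \frac{V^{3}}{2}$ ($z{\left(V \right)} = - \frac{3}{2} + \frac{V V^{2}}{2} = - \frac{3}{2} + \frac{V^{3}}{2}$)
$Z = -8$
$B{\left(W,p \right)} = 6 + W \left(- \frac{3}{2} + \frac{W^{3}}{2}\right)$ ($B{\left(W,p \right)} = 3 \cdot 2 + \left(- \frac{3}{2} + \frac{W^{3}}{2}\right) W = 6 + W \left(- \frac{3}{2} + \frac{W^{3}}{2}\right)$)
$B{\left(1,1 \right)} \left(12 - \left(-11 + Z\right)\right) = \left(6 + \frac{1}{2} \cdot 1 \left(-3 + 1^{3}\right)\right) \left(12 + \left(11 - -8\right)\right) = \left(6 + \frac{1}{2} \cdot 1 \left(-3 + 1\right)\right) \left(12 + \left(11 + 8\right)\right) = \left(6 + \frac{1}{2} \cdot 1 \left(-2\right)\right) \left(12 + 19\right) = \left(6 - 1\right) 31 = 5 \cdot 31 = 155$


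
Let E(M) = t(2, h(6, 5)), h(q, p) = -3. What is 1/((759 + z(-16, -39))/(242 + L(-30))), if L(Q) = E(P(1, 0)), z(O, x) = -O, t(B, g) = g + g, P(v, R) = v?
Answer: 236/775 ≈ 0.30452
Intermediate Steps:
t(B, g) = 2*g
E(M) = -6 (E(M) = 2*(-3) = -6)
L(Q) = -6
1/((759 + z(-16, -39))/(242 + L(-30))) = 1/((759 - 1*(-16))/(242 - 6)) = 1/((759 + 16)/236) = 1/(775*(1/236)) = 1/(775/236) = 236/775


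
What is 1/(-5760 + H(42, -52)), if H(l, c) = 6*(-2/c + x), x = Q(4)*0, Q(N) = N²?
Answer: -13/74877 ≈ -0.00017362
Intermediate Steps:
x = 0 (x = 4²*0 = 16*0 = 0)
H(l, c) = -12/c (H(l, c) = 6*(-2/c + 0) = 6*(-2/c) = -12/c)
1/(-5760 + H(42, -52)) = 1/(-5760 - 12/(-52)) = 1/(-5760 - 12*(-1/52)) = 1/(-5760 + 3/13) = 1/(-74877/13) = -13/74877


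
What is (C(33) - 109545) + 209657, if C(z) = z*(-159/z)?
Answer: 99953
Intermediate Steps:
C(z) = -159
(C(33) - 109545) + 209657 = (-159 - 109545) + 209657 = -109704 + 209657 = 99953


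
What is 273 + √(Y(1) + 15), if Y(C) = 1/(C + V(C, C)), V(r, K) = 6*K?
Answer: 273 + √742/7 ≈ 276.89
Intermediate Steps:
Y(C) = 1/(7*C) (Y(C) = 1/(C + 6*C) = 1/(7*C))
273 + √(Y(1) + 15) = 273 + √((⅐)/1 + 15) = 273 + √((⅐)*1 + 15) = 273 + √(⅐ + 15) = 273 + √(106/7) = 273 + √742/7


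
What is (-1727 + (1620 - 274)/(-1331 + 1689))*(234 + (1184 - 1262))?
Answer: -48119760/179 ≈ -2.6883e+5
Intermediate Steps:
(-1727 + (1620 - 274)/(-1331 + 1689))*(234 + (1184 - 1262)) = (-1727 + 1346/358)*(234 - 78) = (-1727 + 1346*(1/358))*156 = (-1727 + 673/179)*156 = -308460/179*156 = -48119760/179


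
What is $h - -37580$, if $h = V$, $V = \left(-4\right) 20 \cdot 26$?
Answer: $35500$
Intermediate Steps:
$V = -2080$ ($V = \left(-80\right) 26 = -2080$)
$h = -2080$
$h - -37580 = -2080 - -37580 = -2080 + 37580 = 35500$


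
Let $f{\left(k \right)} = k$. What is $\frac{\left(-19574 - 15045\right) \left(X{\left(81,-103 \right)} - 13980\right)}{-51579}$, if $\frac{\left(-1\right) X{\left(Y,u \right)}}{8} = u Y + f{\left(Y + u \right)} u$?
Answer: $\frac{1199063684}{51579} \approx 23247.0$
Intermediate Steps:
$X{\left(Y,u \right)} = - 8 Y u - 8 u \left(Y + u\right)$ ($X{\left(Y,u \right)} = - 8 \left(u Y + \left(Y + u\right) u\right) = - 8 \left(Y u + u \left(Y + u\right)\right) = - 8 Y u - 8 u \left(Y + u\right)$)
$\frac{\left(-19574 - 15045\right) \left(X{\left(81,-103 \right)} - 13980\right)}{-51579} = \frac{\left(-19574 - 15045\right) \left(\left(-8\right) \left(-103\right) \left(-103 + 2 \cdot 81\right) - 13980\right)}{-51579} = \left(-19574 - 15045\right) \left(\left(-8\right) \left(-103\right) \left(-103 + 162\right) - 13980\right) \left(- \frac{1}{51579}\right) = \left(-19574 - 15045\right) \left(\left(-8\right) \left(-103\right) 59 - 13980\right) \left(- \frac{1}{51579}\right) = - 34619 \left(48616 - 13980\right) \left(- \frac{1}{51579}\right) = \left(-34619\right) 34636 \left(- \frac{1}{51579}\right) = \left(-1199063684\right) \left(- \frac{1}{51579}\right) = \frac{1199063684}{51579}$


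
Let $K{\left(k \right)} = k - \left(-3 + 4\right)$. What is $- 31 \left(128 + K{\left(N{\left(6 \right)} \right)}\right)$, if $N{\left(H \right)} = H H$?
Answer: $-5053$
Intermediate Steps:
$N{\left(H \right)} = H^{2}$
$K{\left(k \right)} = -1 + k$ ($K{\left(k \right)} = k - 1 = -1 + k$)
$- 31 \left(128 + K{\left(N{\left(6 \right)} \right)}\right) = - 31 \left(128 - \left(1 - 6^{2}\right)\right) = - 31 \left(128 + \left(-1 + 36\right)\right) = - 31 \left(128 + 35\right) = \left(-31\right) 163 = -5053$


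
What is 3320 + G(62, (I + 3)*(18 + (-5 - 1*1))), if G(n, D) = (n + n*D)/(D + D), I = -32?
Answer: 1166117/348 ≈ 3350.9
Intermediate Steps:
G(n, D) = (n + D*n)/(2*D) (G(n, D) = (n + D*n)/((2*D)) = (n + D*n)*(1/(2*D)) = (n + D*n)/(2*D))
3320 + G(62, (I + 3)*(18 + (-5 - 1*1))) = 3320 + (1/2)*62*(1 + (-32 + 3)*(18 + (-5 - 1*1)))/((-32 + 3)*(18 + (-5 - 1*1))) = 3320 + (1/2)*62*(1 - 29*(18 + (-5 - 1)))/(-29*(18 + (-5 - 1))) = 3320 + (1/2)*62*(1 - 29*(18 - 6))/(-29*(18 - 6)) = 3320 + (1/2)*62*(1 - 29*12)/(-29*12) = 3320 + (1/2)*62*(1 - 348)/(-348) = 3320 + (1/2)*62*(-1/348)*(-347) = 3320 + 10757/348 = 1166117/348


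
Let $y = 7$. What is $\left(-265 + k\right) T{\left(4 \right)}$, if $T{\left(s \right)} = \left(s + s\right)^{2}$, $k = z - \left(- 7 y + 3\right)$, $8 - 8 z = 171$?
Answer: $-15320$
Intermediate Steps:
$z = - \frac{163}{8}$ ($z = 1 - \frac{171}{8} = - \frac{163}{8} \approx -20.375$)
$k = \frac{205}{8}$ ($k = - \frac{163}{8} - \left(\left(-7\right) 7 + 3\right) = - \frac{163}{8} - \left(-49 + 3\right) = - \frac{163}{8} - -46 = - \frac{163}{8} + 46 = \frac{205}{8} \approx 25.625$)
$T{\left(s \right)} = 4 s^{2}$ ($T{\left(s \right)} = \left(2 s\right)^{2} = 4 s^{2}$)
$\left(-265 + k\right) T{\left(4 \right)} = \left(-265 + \frac{205}{8}\right) 4 \cdot 4^{2} = - \frac{1915 \cdot 4 \cdot 16}{8} = \left(- \frac{1915}{8}\right) 64 = -15320$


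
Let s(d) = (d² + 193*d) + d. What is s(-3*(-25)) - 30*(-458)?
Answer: 33915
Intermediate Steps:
s(d) = d² + 194*d
s(-3*(-25)) - 30*(-458) = (-3*(-25))*(194 - 3*(-25)) - 30*(-458) = 75*(194 + 75) + 13740 = 75*269 + 13740 = 20175 + 13740 = 33915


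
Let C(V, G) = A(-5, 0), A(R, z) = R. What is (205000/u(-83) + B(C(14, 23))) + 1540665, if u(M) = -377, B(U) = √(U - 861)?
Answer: 580625705/377 + I*√866 ≈ 1.5401e+6 + 29.428*I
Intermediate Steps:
C(V, G) = -5
B(U) = √(-861 + U)
(205000/u(-83) + B(C(14, 23))) + 1540665 = (205000/(-377) + √(-861 - 5)) + 1540665 = (205000*(-1/377) + √(-866)) + 1540665 = (-205000/377 + I*√866) + 1540665 = 580625705/377 + I*√866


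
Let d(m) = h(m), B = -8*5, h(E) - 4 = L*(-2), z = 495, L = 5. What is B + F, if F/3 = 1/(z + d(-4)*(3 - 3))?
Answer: -6599/165 ≈ -39.994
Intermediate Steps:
h(E) = -6 (h(E) = 4 + 5*(-2) = 4 - 10 = -6)
B = -40
d(m) = -6
F = 1/165 (F = 3/(495 - 6*(3 - 3)) = 3/(495 - 6*0) = 3/(495 + 0) = 3/495 = 3*(1/495) = 1/165 ≈ 0.0060606)
B + F = -40 + 1/165 = -6599/165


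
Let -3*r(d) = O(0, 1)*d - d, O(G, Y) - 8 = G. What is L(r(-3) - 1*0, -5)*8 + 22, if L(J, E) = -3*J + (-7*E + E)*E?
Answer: -1346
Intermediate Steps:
O(G, Y) = 8 + G
r(d) = -7*d/3 (r(d) = -((8 + 0)*d - d)/3 = -(8*d - d)/3 = -7*d/3)
L(J, E) = -6*E**2 - 3*J (L(J, E) = -3*J + (-6*E)*E = -3*J - 6*E**2 = -6*E**2 - 3*J)
L(r(-3) - 1*0, -5)*8 + 22 = (-6*(-5)**2 - 3*(-7/3*(-3) - 1*0))*8 + 22 = (-6*25 - 3*(7 + 0))*8 + 22 = (-150 - 3*7)*8 + 22 = (-150 - 21)*8 + 22 = -171*8 + 22 = -1368 + 22 = -1346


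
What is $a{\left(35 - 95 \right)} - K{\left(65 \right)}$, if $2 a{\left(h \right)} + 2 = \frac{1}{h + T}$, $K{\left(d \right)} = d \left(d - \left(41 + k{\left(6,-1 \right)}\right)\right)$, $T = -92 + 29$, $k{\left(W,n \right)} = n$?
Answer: $- \frac{399997}{246} \approx -1626.0$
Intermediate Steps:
$T = -63$
$K{\left(d \right)} = d \left(-40 + d\right)$ ($K{\left(d \right)} = d \left(d - 40\right) = d \left(-40 + d\right)$)
$a{\left(h \right)} = -1 + \frac{1}{2 \left(-63 + h\right)}$ ($a{\left(h \right)} = -1 + \frac{1}{2 \left(h - 63\right)} = -1 + \frac{1}{2 \left(-63 + h\right)}$)
$a{\left(35 - 95 \right)} - K{\left(65 \right)} = \frac{\frac{127}{2} - \left(35 - 95\right)}{-63 + \left(35 - 95\right)} - 65 \left(-40 + 65\right) = \frac{\frac{127}{2} - \left(35 - 95\right)}{-63 + \left(35 - 95\right)} - 65 \cdot 25 = \frac{\frac{127}{2} - -60}{-63 - 60} - 1625 = \frac{\frac{127}{2} + 60}{-123} - 1625 = \left(- \frac{1}{123}\right) \frac{247}{2} - 1625 = - \frac{247}{246} - 1625 = - \frac{399997}{246}$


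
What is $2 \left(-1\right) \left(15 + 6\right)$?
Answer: $-42$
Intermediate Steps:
$2 \left(-1\right) \left(15 + 6\right) = \left(-2\right) 21 = -42$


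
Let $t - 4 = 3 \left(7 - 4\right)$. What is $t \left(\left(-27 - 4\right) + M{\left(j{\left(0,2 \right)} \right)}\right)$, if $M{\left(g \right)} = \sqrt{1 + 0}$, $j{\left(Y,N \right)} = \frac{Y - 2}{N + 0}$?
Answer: $-390$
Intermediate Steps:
$j{\left(Y,N \right)} = \frac{-2 + Y}{N}$
$t = 13$ ($t = 4 + 3 \left(7 - 4\right) = 4 + 3 \cdot 3 = 4 + 9 = 13$)
$M{\left(g \right)} = 1$ ($M{\left(g \right)} = \sqrt{1} = 1$)
$t \left(\left(-27 - 4\right) + M{\left(j{\left(0,2 \right)} \right)}\right) = 13 \left(\left(-27 - 4\right) + 1\right) = 13 \left(-31 + 1\right) = 13 \left(-30\right) = -390$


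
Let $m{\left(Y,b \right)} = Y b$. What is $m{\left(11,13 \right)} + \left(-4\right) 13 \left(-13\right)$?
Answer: $819$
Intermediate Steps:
$m{\left(11,13 \right)} + \left(-4\right) 13 \left(-13\right) = 11 \cdot 13 + \left(-4\right) 13 \left(-13\right) = 143 - -676 = 143 + 676 = 819$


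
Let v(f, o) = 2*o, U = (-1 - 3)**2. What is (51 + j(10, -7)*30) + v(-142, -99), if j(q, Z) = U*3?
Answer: 1293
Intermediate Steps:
U = 16 (U = (-4)**2 = 16)
j(q, Z) = 48 (j(q, Z) = 16*3 = 48)
(51 + j(10, -7)*30) + v(-142, -99) = (51 + 48*30) + 2*(-99) = (51 + 1440) - 198 = 1491 - 198 = 1293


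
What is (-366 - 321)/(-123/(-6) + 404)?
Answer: -458/283 ≈ -1.6184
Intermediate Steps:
(-366 - 321)/(-123/(-6) + 404) = -687/(-123*(-1/6) + 404) = -687/(41/2 + 404) = -687/849/2 = -687*2/849 = -458/283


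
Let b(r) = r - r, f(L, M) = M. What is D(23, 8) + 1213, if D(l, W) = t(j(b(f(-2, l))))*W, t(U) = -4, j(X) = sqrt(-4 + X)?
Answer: 1181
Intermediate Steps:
b(r) = 0
D(l, W) = -4*W
D(23, 8) + 1213 = -4*8 + 1213 = -32 + 1213 = 1181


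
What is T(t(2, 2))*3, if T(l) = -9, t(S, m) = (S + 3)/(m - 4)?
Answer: -27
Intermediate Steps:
t(S, m) = (3 + S)/(-4 + m)
T(t(2, 2))*3 = -9*3 = -27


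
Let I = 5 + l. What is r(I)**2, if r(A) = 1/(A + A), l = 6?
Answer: 1/484 ≈ 0.0020661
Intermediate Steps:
I = 11 (I = 5 + 6 = 11)
r(A) = 1/(2*A)
r(I)**2 = ((1/2)/11)**2 = ((1/2)*(1/11))**2 = (1/22)**2 = 1/484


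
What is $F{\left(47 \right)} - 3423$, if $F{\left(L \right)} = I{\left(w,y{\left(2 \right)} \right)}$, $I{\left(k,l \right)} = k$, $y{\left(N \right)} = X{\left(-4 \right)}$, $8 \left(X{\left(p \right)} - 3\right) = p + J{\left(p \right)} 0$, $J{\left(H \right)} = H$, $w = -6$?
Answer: $-3429$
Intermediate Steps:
$X{\left(p \right)} = 3 + \frac{p}{8}$ ($X{\left(p \right)} = 3 + \frac{p + p 0}{8} = 3 + \frac{p + 0}{8} = 3 + \frac{p}{8}$)
$y{\left(N \right)} = \frac{5}{2}$ ($y{\left(N \right)} = 3 + \frac{1}{8} \left(-4\right) = 3 - \frac{1}{2} = \frac{5}{2}$)
$F{\left(L \right)} = -6$
$F{\left(47 \right)} - 3423 = -6 - 3423 = -3429$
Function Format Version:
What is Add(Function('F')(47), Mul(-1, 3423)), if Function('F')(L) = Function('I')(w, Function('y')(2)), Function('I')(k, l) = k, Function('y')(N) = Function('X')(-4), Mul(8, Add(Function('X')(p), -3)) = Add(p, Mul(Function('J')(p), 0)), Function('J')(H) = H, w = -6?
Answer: -3429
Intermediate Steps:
Function('X')(p) = Add(3, Mul(Rational(1, 8), p)) (Function('X')(p) = Add(3, Mul(Rational(1, 8), Add(p, Mul(p, 0)))) = Add(3, Mul(Rational(1, 8), Add(p, 0))) = Add(3, Mul(Rational(1, 8), p)))
Function('y')(N) = Rational(5, 2) (Function('y')(N) = Add(3, Mul(Rational(1, 8), -4)) = Add(3, Rational(-1, 2)) = Rational(5, 2))
Function('F')(L) = -6
Add(Function('F')(47), Mul(-1, 3423)) = Add(-6, Mul(-1, 3423)) = Add(-6, -3423) = -3429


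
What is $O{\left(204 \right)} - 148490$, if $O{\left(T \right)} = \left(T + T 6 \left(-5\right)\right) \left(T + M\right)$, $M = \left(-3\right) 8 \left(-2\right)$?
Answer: $-1639322$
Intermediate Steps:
$M = 48$ ($M = \left(-24\right) \left(-2\right) = 48$)
$O{\left(T \right)} = - 29 T \left(48 + T\right)$ ($O{\left(T \right)} = \left(T + T 6 \left(-5\right)\right) \left(T + 48\right) = \left(T + 6 T \left(-5\right)\right) \left(48 + T\right) = \left(T - 30 T\right) \left(48 + T\right) = - 29 T \left(48 + T\right)$)
$O{\left(204 \right)} - 148490 = \left(-29\right) 204 \left(48 + 204\right) - 148490 = \left(-29\right) 204 \cdot 252 - 148490 = -1490832 - 148490 = -1639322$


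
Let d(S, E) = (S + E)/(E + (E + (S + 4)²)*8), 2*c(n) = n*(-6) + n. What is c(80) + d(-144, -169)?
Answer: -31056113/155279 ≈ -200.00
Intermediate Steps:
c(n) = -5*n/2 (c(n) = (n*(-6) + n)/2 = (-6*n + n)/2 = (-5*n)/2 = -5*n/2)
d(S, E) = (E + S)/(8*(4 + S)² + 9*E) (d(S, E) = (E + S)/(E + (E + (4 + S)²)*8) = (E + S)/(E + (8*E + 8*(4 + S)²)) = (E + S)/(8*(4 + S)² + 9*E))
c(80) + d(-144, -169) = -5/2*80 + (-169 - 144)/(8*(4 - 144)² + 9*(-169)) = -200 - 313/(8*(-140)² - 1521) = -200 - 313/(8*19600 - 1521) = -200 - 313/(156800 - 1521) = -200 - 313/155279 = -31056113/155279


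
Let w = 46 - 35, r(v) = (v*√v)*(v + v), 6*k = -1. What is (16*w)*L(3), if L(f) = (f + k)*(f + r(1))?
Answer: 7480/3 ≈ 2493.3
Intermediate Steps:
k = -⅙ (k = (⅙)*(-1) = -⅙ ≈ -0.16667)
r(v) = 2*v^(5/2) (r(v) = v^(3/2)*(2*v) = 2*v^(5/2))
w = 11
L(f) = (2 + f)*(-⅙ + f) (L(f) = (f - ⅙)*(f + 2*1^(5/2)) = (-⅙ + f)*(f + 2*1) = (-⅙ + f)*(f + 2) = (-⅙ + f)*(2 + f) = (2 + f)*(-⅙ + f))
(16*w)*L(3) = (16*11)*(-⅓ + 3² + (11/6)*3) = 176*(-⅓ + 9 + 11/2) = 176*(85/6) = 7480/3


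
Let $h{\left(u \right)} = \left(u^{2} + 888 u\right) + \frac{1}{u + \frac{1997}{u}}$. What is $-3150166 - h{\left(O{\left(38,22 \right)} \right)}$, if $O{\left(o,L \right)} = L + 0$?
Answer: $- \frac{7865231488}{2481} \approx -3.1702 \cdot 10^{6}$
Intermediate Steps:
$O{\left(o,L \right)} = L$
$h{\left(u \right)} = u^{2} + \frac{1}{u + \frac{1997}{u}} + 888 u$
$-3150166 - h{\left(O{\left(38,22 \right)} \right)} = -3150166 - \frac{22 \left(1773337 + 22^{3} + 888 \cdot 22^{2} + 1997 \cdot 22\right)}{1997 + 22^{2}} = -3150166 - \frac{22 \left(1773337 + 10648 + 888 \cdot 484 + 43934\right)}{1997 + 484} = -3150166 - \frac{22 \left(1773337 + 10648 + 429792 + 43934\right)}{2481} = -3150166 - 22 \cdot \frac{1}{2481} \cdot 2257711 = -3150166 - \frac{49669642}{2481} = - \frac{7865231488}{2481}$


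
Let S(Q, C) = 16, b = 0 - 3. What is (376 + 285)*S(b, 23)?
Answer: 10576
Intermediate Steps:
b = -3
(376 + 285)*S(b, 23) = (376 + 285)*16 = 661*16 = 10576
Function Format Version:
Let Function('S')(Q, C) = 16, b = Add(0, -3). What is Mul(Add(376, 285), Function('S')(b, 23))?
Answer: 10576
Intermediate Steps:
b = -3
Mul(Add(376, 285), Function('S')(b, 23)) = Mul(Add(376, 285), 16) = Mul(661, 16) = 10576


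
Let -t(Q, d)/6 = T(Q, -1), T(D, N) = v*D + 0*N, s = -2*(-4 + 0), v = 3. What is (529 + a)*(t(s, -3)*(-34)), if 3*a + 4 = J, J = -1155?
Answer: 698496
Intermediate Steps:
s = 8 (s = -2*(-4) = 8)
a = -1159/3 (a = -4/3 + (1/3)*(-1155) = -4/3 - 385 = -1159/3 ≈ -386.33)
T(D, N) = 3*D (T(D, N) = 3*D + 0*N = 3*D + 0 = 3*D)
t(Q, d) = -18*Q
(529 + a)*(t(s, -3)*(-34)) = (529 - 1159/3)*(-18*8*(-34)) = 428*(-144*(-34))/3 = (428/3)*4896 = 698496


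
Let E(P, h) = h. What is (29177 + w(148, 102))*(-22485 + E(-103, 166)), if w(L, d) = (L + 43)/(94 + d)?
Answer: -127639749677/196 ≈ -6.5122e+8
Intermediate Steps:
w(L, d) = (43 + L)/(94 + d)
(29177 + w(148, 102))*(-22485 + E(-103, 166)) = (29177 + (43 + 148)/(94 + 102))*(-22485 + 166) = (29177 + 191/196)*(-22319) = (5718883/196)*(-22319) = -127639749677/196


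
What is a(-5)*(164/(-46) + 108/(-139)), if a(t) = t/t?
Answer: -13882/3197 ≈ -4.3422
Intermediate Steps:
a(t) = 1
a(-5)*(164/(-46) + 108/(-139)) = 1*(164/(-46) + 108/(-139)) = 1*(164*(-1/46) + 108*(-1/139)) = 1*(-82/23 - 108/139) = 1*(-13882/3197) = -13882/3197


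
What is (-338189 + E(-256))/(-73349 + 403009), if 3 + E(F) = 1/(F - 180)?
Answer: -147451713/143731760 ≈ -1.0259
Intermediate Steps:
E(F) = -3 + 1/(-180 + F) (E(F) = -3 + 1/(F - 180) = -3 + 1/(-180 + F))
(-338189 + E(-256))/(-73349 + 403009) = (-338189 + (541 - 3*(-256))/(-180 - 256))/(-73349 + 403009) = (-338189 + (541 + 768)/(-436))/329660 = (-338189 - 1/436*1309)*(1/329660) = (-338189 - 1309/436)*(1/329660) = -147451713/436*1/329660 = -147451713/143731760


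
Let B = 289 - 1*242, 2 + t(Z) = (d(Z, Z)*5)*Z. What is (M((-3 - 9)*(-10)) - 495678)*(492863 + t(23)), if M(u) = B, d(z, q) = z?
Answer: -245588134286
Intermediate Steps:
t(Z) = -2 + 5*Z² (t(Z) = -2 + (Z*5)*Z = -2 + (5*Z)*Z = -2 + 5*Z²)
B = 47 (B = 289 - 242 = 47)
M(u) = 47
(M((-3 - 9)*(-10)) - 495678)*(492863 + t(23)) = (47 - 495678)*(492863 + (-2 + 5*23²)) = -495631*(492863 + (-2 + 5*529)) = -495631*(492863 + (-2 + 2645)) = -495631*(492863 + 2643) = -495631*495506 = -245588134286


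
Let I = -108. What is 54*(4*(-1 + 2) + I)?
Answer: -5616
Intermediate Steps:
54*(4*(-1 + 2) + I) = 54*(4*(-1 + 2) - 108) = 54*(4*1 - 108) = 54*(4 - 108) = 54*(-104) = -5616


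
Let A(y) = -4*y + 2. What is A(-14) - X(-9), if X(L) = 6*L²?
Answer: -428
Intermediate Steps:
A(y) = 2 - 4*y
A(-14) - X(-9) = (2 - 4*(-14)) - 6*(-9)² = (2 + 56) - 6*81 = 58 - 1*486 = 58 - 486 = -428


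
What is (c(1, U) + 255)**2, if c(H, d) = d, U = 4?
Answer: 67081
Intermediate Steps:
(c(1, U) + 255)**2 = (4 + 255)**2 = 259**2 = 67081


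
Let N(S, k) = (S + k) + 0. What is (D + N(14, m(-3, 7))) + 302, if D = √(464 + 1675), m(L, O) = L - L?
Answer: 316 + √2139 ≈ 362.25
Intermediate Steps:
m(L, O) = 0
N(S, k) = S + k
D = √2139 ≈ 46.249
(D + N(14, m(-3, 7))) + 302 = (√2139 + (14 + 0)) + 302 = (√2139 + 14) + 302 = (14 + √2139) + 302 = 316 + √2139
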